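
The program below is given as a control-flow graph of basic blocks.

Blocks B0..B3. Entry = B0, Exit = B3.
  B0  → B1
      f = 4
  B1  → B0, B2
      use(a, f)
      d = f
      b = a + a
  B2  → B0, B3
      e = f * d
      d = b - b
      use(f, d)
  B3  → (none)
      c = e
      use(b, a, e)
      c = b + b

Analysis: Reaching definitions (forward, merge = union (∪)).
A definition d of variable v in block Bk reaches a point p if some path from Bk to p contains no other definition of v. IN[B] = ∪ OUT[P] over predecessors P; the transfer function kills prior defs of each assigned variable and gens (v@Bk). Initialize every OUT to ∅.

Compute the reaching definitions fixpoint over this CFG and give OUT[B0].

Fixpoint table:
  B0: | IN={b@B1, d@B1, d@B2, e@B2, f@B0} | OUT={b@B1, d@B1, d@B2, e@B2, f@B0}
  B1: | IN={b@B1, d@B1, d@B2, e@B2, f@B0} | OUT={b@B1, d@B1, e@B2, f@B0}
  B2: | IN={b@B1, d@B1, e@B2, f@B0} | OUT={b@B1, d@B2, e@B2, f@B0}
  B3: | IN={b@B1, d@B2, e@B2, f@B0} | OUT={b@B1, c@B3, d@B2, e@B2, f@B0}

Merge at B0 (entry node, so the boundary value {} is joined with the incoming edge(s)): IN[B0] = {} ⊔ OUT[B1] ⊔ OUT[B2] = {b@B1, d@B1, d@B2, e@B2, f@B0}
Applying B0's transfer function to that IN value gives OUT[B0] (row B0 above).

Answer: {b@B1, d@B1, d@B2, e@B2, f@B0}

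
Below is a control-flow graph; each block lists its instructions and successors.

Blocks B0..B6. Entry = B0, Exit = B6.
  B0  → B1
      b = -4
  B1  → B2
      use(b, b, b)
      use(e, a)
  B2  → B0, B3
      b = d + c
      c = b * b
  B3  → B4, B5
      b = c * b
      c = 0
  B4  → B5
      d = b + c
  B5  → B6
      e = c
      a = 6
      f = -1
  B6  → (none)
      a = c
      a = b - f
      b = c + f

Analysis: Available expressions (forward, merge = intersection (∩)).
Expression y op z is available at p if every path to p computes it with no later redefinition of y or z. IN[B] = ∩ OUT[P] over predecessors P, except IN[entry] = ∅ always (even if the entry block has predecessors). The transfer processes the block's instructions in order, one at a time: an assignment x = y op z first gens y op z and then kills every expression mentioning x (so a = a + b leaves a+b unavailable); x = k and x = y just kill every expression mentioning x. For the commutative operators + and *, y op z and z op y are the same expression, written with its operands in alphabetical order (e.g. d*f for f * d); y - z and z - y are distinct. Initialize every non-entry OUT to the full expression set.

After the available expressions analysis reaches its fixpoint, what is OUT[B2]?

Answer: {b*b}

Trace:
Fixpoint table:
  B0:   IN={}   OUT={}
  B1:   IN={}   OUT={}
  B2:   IN={}   OUT={b*b}
  B3:   IN={b*b}   OUT={}
  B4:   IN={}   OUT={b+c}
  B5:   IN={}   OUT={}
  B6:   IN={}   OUT={c+f}

Merge at B2: IN[B2] = OUT[B1] = {}
Applying B2's transfer function to that IN value gives OUT[B2] (row B2 above).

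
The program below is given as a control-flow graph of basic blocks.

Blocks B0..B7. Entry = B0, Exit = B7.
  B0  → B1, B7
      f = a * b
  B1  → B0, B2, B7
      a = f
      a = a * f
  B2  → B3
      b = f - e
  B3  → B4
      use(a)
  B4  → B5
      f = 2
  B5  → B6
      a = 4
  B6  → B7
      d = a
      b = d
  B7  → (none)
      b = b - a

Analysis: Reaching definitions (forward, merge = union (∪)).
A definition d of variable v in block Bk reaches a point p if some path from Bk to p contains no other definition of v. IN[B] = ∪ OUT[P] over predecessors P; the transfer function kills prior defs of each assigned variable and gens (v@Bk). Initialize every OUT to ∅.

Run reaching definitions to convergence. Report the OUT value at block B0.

Answer: {a@B1, f@B0}

Derivation:
Fixpoint table:
  B0: | IN={a@B1, f@B0} | OUT={a@B1, f@B0}
  B1: | IN={a@B1, f@B0} | OUT={a@B1, f@B0}
  B2: | IN={a@B1, f@B0} | OUT={a@B1, b@B2, f@B0}
  B3: | IN={a@B1, b@B2, f@B0} | OUT={a@B1, b@B2, f@B0}
  B4: | IN={a@B1, b@B2, f@B0} | OUT={a@B1, b@B2, f@B4}
  B5: | IN={a@B1, b@B2, f@B4} | OUT={a@B5, b@B2, f@B4}
  B6: | IN={a@B5, b@B2, f@B4} | OUT={a@B5, b@B6, d@B6, f@B4}
  B7: | IN={a@B1, a@B5, b@B6, d@B6, f@B0, f@B4} | OUT={a@B1, a@B5, b@B7, d@B6, f@B0, f@B4}

Merge at B0 (entry node, so the boundary value {} is joined with the incoming edge(s)): IN[B0] = {} ⊔ OUT[B1] = {a@B1, f@B0}
Applying B0's transfer function to that IN value gives OUT[B0] (row B0 above).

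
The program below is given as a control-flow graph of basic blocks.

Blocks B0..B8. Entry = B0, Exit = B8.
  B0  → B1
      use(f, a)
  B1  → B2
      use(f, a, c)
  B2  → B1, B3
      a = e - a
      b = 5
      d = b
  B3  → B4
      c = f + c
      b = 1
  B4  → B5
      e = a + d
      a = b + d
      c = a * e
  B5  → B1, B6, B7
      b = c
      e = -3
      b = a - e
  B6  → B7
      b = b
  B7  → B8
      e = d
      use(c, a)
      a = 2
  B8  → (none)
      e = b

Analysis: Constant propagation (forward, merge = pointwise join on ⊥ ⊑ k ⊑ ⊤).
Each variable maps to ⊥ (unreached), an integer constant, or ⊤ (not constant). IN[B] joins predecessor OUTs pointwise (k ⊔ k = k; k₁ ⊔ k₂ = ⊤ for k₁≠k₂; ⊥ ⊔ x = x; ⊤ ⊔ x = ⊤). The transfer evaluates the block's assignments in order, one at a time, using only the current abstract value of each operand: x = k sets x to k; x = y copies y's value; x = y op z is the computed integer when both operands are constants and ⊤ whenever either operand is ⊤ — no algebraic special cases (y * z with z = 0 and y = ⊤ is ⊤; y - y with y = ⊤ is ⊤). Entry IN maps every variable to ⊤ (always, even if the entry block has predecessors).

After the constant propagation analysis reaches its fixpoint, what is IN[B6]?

Answer: {a: 6, b: 9, c: ⊤, d: 5, e: -3, f: ⊤}

Working:
Fixpoint table:
  B0: | IN=(all ⊤) | OUT=(all ⊤)
  B1: | IN=(all ⊤) | OUT=(all ⊤)
  B2: | IN=(all ⊤) | OUT={b:5, d:5; rest ⊤}
  B3: | IN={b:5, d:5; rest ⊤} | OUT={b:1, d:5; rest ⊤}
  B4: | IN={b:1, d:5; rest ⊤} | OUT={a:6, b:1, d:5; rest ⊤}
  B5: | IN={a:6, b:1, d:5; rest ⊤} | OUT={a:6, b:9, d:5, e:-3; rest ⊤}
  B6: | IN={a:6, b:9, d:5, e:-3; rest ⊤} | OUT={a:6, b:9, d:5, e:-3; rest ⊤}
  B7: | IN={a:6, b:9, d:5, e:-3; rest ⊤} | OUT={a:2, b:9, d:5, e:5; rest ⊤}
  B8: | IN={a:2, b:9, d:5, e:5; rest ⊤} | OUT={a:2, b:9, d:5, e:9; rest ⊤}

Merge at B6: IN[B6] = OUT[B5] = {a: 6, b: 9, c: ⊤, d: 5, e: -3, f: ⊤}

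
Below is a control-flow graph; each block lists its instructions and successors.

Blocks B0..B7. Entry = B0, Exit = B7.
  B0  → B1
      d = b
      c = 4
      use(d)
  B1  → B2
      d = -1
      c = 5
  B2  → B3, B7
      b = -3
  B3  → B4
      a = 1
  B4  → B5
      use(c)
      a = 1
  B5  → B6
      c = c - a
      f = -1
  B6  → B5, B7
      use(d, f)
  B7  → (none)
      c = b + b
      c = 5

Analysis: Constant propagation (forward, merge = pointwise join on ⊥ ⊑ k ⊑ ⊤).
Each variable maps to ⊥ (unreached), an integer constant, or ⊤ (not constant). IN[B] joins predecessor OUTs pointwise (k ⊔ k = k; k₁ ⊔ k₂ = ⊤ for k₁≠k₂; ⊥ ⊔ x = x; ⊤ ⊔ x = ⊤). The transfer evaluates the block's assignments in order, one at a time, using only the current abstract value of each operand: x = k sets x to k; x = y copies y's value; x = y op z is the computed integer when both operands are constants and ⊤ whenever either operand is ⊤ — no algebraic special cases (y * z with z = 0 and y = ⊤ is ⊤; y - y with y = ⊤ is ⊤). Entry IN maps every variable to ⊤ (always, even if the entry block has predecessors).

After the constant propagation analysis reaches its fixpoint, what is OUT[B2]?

Answer: {a: ⊤, b: -3, c: 5, d: -1, e: ⊤, f: ⊤}

Derivation:
Fixpoint table:
  B0:  IN=(all ⊤)  OUT={c:4; rest ⊤}
  B1:  IN={c:4; rest ⊤}  OUT={c:5, d:-1; rest ⊤}
  B2:  IN={c:5, d:-1; rest ⊤}  OUT={b:-3, c:5, d:-1; rest ⊤}
  B3:  IN={b:-3, c:5, d:-1; rest ⊤}  OUT={a:1, b:-3, c:5, d:-1; rest ⊤}
  B4:  IN={a:1, b:-3, c:5, d:-1; rest ⊤}  OUT={a:1, b:-3, c:5, d:-1; rest ⊤}
  B5:  IN={a:1, b:-3, d:-1; rest ⊤}  OUT={a:1, b:-3, d:-1, f:-1; rest ⊤}
  B6:  IN={a:1, b:-3, d:-1, f:-1; rest ⊤}  OUT={a:1, b:-3, d:-1, f:-1; rest ⊤}
  B7:  IN={b:-3, d:-1; rest ⊤}  OUT={b:-3, c:5, d:-1; rest ⊤}

Merge at B2: IN[B2] = OUT[B1] = {a: ⊤, b: ⊤, c: 5, d: -1, e: ⊤, f: ⊤}
Applying B2's transfer function to that IN value gives OUT[B2] (row B2 above).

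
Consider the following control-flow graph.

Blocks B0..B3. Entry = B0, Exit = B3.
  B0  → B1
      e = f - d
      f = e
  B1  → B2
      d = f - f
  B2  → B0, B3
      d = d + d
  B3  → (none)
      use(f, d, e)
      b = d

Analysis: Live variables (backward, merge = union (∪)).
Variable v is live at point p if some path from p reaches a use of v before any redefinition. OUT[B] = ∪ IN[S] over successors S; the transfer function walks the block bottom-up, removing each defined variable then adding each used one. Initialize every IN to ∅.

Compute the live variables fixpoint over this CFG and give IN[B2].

Converged values:
  B0:  IN={d, f}  OUT={e, f}
  B1:  IN={e, f}  OUT={d, e, f}
  B2:  IN={d, e, f}  OUT={d, e, f}
  B3:  IN={d, e, f}  OUT={}

Merge at B2: OUT[B2] = IN[B0] ⊔ IN[B3] = {d, e, f}
Applying B2's transfer function to that OUT value gives IN[B2] (row B2 above).

Answer: {d, e, f}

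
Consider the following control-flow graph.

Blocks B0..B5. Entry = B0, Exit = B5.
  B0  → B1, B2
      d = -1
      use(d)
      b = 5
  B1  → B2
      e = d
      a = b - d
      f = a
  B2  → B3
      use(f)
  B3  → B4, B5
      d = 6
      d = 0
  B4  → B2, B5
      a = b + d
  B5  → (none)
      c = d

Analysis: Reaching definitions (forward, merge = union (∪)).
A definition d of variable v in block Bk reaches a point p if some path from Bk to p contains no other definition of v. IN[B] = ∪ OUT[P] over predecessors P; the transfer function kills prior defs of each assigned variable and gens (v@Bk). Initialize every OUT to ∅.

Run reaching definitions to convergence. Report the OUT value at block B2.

Fixpoint table:
  B0:   IN={}   OUT={b@B0, d@B0}
  B1:   IN={b@B0, d@B0}   OUT={a@B1, b@B0, d@B0, e@B1, f@B1}
  B2:   IN={a@B1, a@B4, b@B0, d@B0, d@B3, e@B1, f@B1}   OUT={a@B1, a@B4, b@B0, d@B0, d@B3, e@B1, f@B1}
  B3:   IN={a@B1, a@B4, b@B0, d@B0, d@B3, e@B1, f@B1}   OUT={a@B1, a@B4, b@B0, d@B3, e@B1, f@B1}
  B4:   IN={a@B1, a@B4, b@B0, d@B3, e@B1, f@B1}   OUT={a@B4, b@B0, d@B3, e@B1, f@B1}
  B5:   IN={a@B1, a@B4, b@B0, d@B3, e@B1, f@B1}   OUT={a@B1, a@B4, b@B0, c@B5, d@B3, e@B1, f@B1}

Merge at B2: IN[B2] = OUT[B0] ⊔ OUT[B1] ⊔ OUT[B4] = {a@B1, a@B4, b@B0, d@B0, d@B3, e@B1, f@B1}
Applying B2's transfer function to that IN value gives OUT[B2] (row B2 above).

Answer: {a@B1, a@B4, b@B0, d@B0, d@B3, e@B1, f@B1}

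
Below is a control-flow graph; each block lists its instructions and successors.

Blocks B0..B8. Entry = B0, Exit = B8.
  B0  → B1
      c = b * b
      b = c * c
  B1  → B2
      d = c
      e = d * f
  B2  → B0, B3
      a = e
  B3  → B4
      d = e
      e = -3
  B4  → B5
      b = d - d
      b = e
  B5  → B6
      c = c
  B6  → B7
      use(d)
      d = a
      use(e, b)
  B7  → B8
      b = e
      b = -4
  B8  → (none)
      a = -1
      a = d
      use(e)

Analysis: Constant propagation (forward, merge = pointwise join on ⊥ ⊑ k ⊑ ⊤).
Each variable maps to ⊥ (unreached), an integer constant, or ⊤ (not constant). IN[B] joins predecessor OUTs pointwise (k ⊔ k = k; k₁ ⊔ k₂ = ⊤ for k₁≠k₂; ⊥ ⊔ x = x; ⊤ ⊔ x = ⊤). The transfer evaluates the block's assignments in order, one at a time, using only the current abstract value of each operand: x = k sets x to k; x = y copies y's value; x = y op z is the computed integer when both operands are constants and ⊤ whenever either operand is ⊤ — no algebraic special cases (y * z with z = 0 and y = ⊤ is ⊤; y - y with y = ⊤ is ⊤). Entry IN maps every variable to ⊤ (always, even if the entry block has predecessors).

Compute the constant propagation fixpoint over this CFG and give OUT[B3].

Per-block solution:
  B0: | IN=(all ⊤) | OUT=(all ⊤)
  B1: | IN=(all ⊤) | OUT=(all ⊤)
  B2: | IN=(all ⊤) | OUT=(all ⊤)
  B3: | IN=(all ⊤) | OUT={e:-3; rest ⊤}
  B4: | IN={e:-3; rest ⊤} | OUT={b:-3, e:-3; rest ⊤}
  B5: | IN={b:-3, e:-3; rest ⊤} | OUT={b:-3, e:-3; rest ⊤}
  B6: | IN={b:-3, e:-3; rest ⊤} | OUT={b:-3, e:-3; rest ⊤}
  B7: | IN={b:-3, e:-3; rest ⊤} | OUT={b:-4, e:-3; rest ⊤}
  B8: | IN={b:-4, e:-3; rest ⊤} | OUT={b:-4, e:-3; rest ⊤}

Merge at B3: IN[B3] = OUT[B2] = {a: ⊤, b: ⊤, c: ⊤, d: ⊤, e: ⊤, f: ⊤}
Applying B3's transfer function to that IN value gives OUT[B3] (row B3 above).

Answer: {a: ⊤, b: ⊤, c: ⊤, d: ⊤, e: -3, f: ⊤}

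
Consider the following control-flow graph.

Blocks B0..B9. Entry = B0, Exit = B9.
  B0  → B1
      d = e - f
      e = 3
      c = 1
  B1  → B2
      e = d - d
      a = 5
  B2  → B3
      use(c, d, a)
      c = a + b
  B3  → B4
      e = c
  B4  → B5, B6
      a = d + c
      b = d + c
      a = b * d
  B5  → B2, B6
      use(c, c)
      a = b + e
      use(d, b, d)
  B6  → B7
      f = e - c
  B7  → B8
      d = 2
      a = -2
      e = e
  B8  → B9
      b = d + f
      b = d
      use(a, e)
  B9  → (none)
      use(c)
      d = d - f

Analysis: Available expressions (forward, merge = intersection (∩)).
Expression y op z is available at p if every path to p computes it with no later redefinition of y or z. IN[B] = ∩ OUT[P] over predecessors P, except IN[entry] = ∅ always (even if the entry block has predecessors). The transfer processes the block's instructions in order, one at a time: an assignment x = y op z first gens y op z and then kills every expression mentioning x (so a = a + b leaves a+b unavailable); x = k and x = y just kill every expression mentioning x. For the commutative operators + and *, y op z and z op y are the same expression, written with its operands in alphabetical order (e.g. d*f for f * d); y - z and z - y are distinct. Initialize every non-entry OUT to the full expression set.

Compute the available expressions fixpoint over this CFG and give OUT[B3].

Answer: {a+b, d-d}

Working:
Per-block solution:
  B0: | IN={} | OUT={}
  B1: | IN={} | OUT={d-d}
  B2: | IN={d-d} | OUT={a+b, d-d}
  B3: | IN={a+b, d-d} | OUT={a+b, d-d}
  B4: | IN={a+b, d-d} | OUT={b*d, c+d, d-d}
  B5: | IN={b*d, c+d, d-d} | OUT={b*d, b+e, c+d, d-d}
  B6: | IN={b*d, c+d, d-d} | OUT={b*d, c+d, d-d, e-c}
  B7: | IN={b*d, c+d, d-d, e-c} | OUT={}
  B8: | IN={} | OUT={d+f}
  B9: | IN={d+f} | OUT={}

Merge at B3: IN[B3] = OUT[B2] = {a+b, d-d}
Applying B3's transfer function to that IN value gives OUT[B3] (row B3 above).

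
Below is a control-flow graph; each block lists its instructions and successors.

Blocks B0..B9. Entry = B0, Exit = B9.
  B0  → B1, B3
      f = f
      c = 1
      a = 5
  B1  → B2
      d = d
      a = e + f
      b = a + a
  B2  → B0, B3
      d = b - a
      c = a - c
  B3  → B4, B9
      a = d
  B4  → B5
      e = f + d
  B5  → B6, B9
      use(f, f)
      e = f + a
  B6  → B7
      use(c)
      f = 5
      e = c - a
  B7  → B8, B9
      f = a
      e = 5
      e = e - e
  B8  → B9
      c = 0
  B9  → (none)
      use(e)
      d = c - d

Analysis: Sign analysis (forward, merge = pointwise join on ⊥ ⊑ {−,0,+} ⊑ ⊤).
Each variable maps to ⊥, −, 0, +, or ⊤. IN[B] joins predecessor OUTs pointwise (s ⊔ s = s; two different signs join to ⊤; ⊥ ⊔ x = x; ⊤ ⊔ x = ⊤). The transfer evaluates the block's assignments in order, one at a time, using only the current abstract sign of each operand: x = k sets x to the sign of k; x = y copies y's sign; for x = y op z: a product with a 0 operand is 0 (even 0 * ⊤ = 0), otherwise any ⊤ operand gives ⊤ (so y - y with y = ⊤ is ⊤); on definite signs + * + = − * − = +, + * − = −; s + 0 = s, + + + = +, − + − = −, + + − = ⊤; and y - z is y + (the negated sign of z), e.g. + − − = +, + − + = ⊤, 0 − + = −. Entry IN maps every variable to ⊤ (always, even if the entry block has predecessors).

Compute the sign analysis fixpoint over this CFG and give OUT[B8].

Per-block solution:
  B0: | IN=(all ⊤) | OUT={a:+, c:+; rest ⊤}
  B1: | IN={a:+, c:+; rest ⊤} | OUT={c:+; rest ⊤}
  B2: | IN={c:+; rest ⊤} | OUT=(all ⊤)
  B3: | IN=(all ⊤) | OUT=(all ⊤)
  B4: | IN=(all ⊤) | OUT=(all ⊤)
  B5: | IN=(all ⊤) | OUT=(all ⊤)
  B6: | IN=(all ⊤) | OUT={f:+; rest ⊤}
  B7: | IN={f:+; rest ⊤} | OUT=(all ⊤)
  B8: | IN=(all ⊤) | OUT={c:0; rest ⊤}
  B9: | IN=(all ⊤) | OUT=(all ⊤)

Merge at B8: IN[B8] = OUT[B7] = {a: ⊤, b: ⊤, c: ⊤, d: ⊤, e: ⊤, f: ⊤}
Applying B8's transfer function to that IN value gives OUT[B8] (row B8 above).

Answer: {a: ⊤, b: ⊤, c: 0, d: ⊤, e: ⊤, f: ⊤}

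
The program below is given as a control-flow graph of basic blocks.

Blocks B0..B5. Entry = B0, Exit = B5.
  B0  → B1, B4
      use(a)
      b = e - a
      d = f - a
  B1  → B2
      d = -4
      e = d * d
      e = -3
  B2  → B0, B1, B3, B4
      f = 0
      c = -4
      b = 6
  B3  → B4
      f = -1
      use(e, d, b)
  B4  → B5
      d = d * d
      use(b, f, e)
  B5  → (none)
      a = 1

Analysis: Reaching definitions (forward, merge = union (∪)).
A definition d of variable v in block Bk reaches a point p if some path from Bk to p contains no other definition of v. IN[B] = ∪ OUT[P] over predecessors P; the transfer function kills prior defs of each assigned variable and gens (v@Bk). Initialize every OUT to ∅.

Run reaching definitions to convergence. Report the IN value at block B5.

Answer: {b@B0, b@B2, c@B2, d@B4, e@B1, f@B2, f@B3}

Trace:
Per-block solution:
  B0: | IN={b@B2, c@B2, d@B1, e@B1, f@B2} | OUT={b@B0, c@B2, d@B0, e@B1, f@B2}
  B1: | IN={b@B0, b@B2, c@B2, d@B0, d@B1, e@B1, f@B2} | OUT={b@B0, b@B2, c@B2, d@B1, e@B1, f@B2}
  B2: | IN={b@B0, b@B2, c@B2, d@B1, e@B1, f@B2} | OUT={b@B2, c@B2, d@B1, e@B1, f@B2}
  B3: | IN={b@B2, c@B2, d@B1, e@B1, f@B2} | OUT={b@B2, c@B2, d@B1, e@B1, f@B3}
  B4: | IN={b@B0, b@B2, c@B2, d@B0, d@B1, e@B1, f@B2, f@B3} | OUT={b@B0, b@B2, c@B2, d@B4, e@B1, f@B2, f@B3}
  B5: | IN={b@B0, b@B2, c@B2, d@B4, e@B1, f@B2, f@B3} | OUT={a@B5, b@B0, b@B2, c@B2, d@B4, e@B1, f@B2, f@B3}

Merge at B5: IN[B5] = OUT[B4] = {b@B0, b@B2, c@B2, d@B4, e@B1, f@B2, f@B3}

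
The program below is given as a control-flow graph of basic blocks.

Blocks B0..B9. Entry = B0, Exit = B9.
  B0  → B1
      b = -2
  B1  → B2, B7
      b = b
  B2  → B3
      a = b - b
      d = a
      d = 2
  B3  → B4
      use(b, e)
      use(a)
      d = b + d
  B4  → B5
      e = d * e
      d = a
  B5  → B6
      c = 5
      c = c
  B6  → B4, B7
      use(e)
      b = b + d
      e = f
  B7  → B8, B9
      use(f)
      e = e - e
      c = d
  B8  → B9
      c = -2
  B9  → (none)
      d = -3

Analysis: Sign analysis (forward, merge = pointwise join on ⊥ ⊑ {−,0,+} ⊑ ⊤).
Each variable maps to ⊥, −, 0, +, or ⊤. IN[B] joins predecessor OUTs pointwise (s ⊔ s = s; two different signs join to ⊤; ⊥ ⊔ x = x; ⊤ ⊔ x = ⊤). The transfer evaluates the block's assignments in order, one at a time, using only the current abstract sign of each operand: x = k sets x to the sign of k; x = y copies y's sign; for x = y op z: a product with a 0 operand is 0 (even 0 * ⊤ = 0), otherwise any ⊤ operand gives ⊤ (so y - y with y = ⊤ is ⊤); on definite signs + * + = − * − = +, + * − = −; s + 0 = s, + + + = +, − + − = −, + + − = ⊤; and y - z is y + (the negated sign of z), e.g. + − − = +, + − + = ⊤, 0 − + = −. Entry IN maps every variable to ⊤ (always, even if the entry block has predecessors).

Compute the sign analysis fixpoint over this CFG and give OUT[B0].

Per-block solution:
  B0:   IN=(all ⊤)   OUT={b:-; rest ⊤}
  B1:   IN={b:-; rest ⊤}   OUT={b:-; rest ⊤}
  B2:   IN={b:-; rest ⊤}   OUT={b:-, d:+; rest ⊤}
  B3:   IN={b:-, d:+; rest ⊤}   OUT={b:-; rest ⊤}
  B4:   IN=(all ⊤)   OUT=(all ⊤)
  B5:   IN=(all ⊤)   OUT={c:+; rest ⊤}
  B6:   IN={c:+; rest ⊤}   OUT={c:+; rest ⊤}
  B7:   IN=(all ⊤)   OUT=(all ⊤)
  B8:   IN=(all ⊤)   OUT={c:-; rest ⊤}
  B9:   IN=(all ⊤)   OUT={d:-; rest ⊤}

B0 is the boundary node: IN[B0] = {a: ⊤, b: ⊤, c: ⊤, d: ⊤, e: ⊤, f: ⊤}
Applying B0's transfer function to that IN value gives OUT[B0] (row B0 above).

Answer: {a: ⊤, b: -, c: ⊤, d: ⊤, e: ⊤, f: ⊤}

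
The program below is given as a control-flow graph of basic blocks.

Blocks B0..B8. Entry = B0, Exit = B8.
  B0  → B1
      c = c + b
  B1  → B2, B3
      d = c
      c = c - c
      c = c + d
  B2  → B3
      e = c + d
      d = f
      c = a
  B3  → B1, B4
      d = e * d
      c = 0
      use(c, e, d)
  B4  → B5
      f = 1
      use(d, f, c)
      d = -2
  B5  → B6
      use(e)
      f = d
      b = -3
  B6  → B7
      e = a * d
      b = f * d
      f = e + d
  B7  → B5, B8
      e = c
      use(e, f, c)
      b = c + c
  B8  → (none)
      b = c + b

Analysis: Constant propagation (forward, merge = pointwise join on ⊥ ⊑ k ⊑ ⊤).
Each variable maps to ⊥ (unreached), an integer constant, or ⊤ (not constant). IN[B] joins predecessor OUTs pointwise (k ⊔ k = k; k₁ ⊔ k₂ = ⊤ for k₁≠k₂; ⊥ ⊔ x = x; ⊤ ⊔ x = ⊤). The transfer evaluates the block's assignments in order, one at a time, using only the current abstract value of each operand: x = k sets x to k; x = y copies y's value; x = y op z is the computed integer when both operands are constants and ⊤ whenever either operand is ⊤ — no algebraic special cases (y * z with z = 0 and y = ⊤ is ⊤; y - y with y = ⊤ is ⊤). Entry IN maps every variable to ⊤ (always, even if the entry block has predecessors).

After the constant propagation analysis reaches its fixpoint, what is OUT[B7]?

Answer: {a: ⊤, b: 0, c: 0, d: -2, e: 0, f: ⊤}

Derivation:
Converged values:
  B0:   IN=(all ⊤)   OUT=(all ⊤)
  B1:   IN=(all ⊤)   OUT=(all ⊤)
  B2:   IN=(all ⊤)   OUT=(all ⊤)
  B3:   IN=(all ⊤)   OUT={c:0; rest ⊤}
  B4:   IN={c:0; rest ⊤}   OUT={c:0, d:-2, f:1; rest ⊤}
  B5:   IN={c:0, d:-2; rest ⊤}   OUT={b:-3, c:0, d:-2, f:-2; rest ⊤}
  B6:   IN={b:-3, c:0, d:-2, f:-2; rest ⊤}   OUT={b:4, c:0, d:-2; rest ⊤}
  B7:   IN={b:4, c:0, d:-2; rest ⊤}   OUT={b:0, c:0, d:-2, e:0; rest ⊤}
  B8:   IN={b:0, c:0, d:-2, e:0; rest ⊤}   OUT={b:0, c:0, d:-2, e:0; rest ⊤}

Merge at B7: IN[B7] = OUT[B6] = {a: ⊤, b: 4, c: 0, d: -2, e: ⊤, f: ⊤}
Applying B7's transfer function to that IN value gives OUT[B7] (row B7 above).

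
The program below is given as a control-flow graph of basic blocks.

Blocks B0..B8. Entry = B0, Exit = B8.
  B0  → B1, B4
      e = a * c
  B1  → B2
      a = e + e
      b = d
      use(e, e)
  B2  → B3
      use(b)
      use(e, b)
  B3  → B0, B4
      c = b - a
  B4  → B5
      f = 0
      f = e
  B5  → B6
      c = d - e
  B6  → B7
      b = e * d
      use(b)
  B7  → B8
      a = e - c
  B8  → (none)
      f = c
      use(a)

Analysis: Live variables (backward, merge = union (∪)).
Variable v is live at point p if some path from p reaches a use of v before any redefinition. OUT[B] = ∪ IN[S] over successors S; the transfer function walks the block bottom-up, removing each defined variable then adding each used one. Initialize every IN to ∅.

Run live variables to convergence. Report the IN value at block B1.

Answer: {d, e}

Derivation:
Fixpoint table:
  B0: | IN={a, c, d} | OUT={d, e}
  B1: | IN={d, e} | OUT={a, b, d, e}
  B2: | IN={a, b, d, e} | OUT={a, b, d, e}
  B3: | IN={a, b, d, e} | OUT={a, c, d, e}
  B4: | IN={d, e} | OUT={d, e}
  B5: | IN={d, e} | OUT={c, d, e}
  B6: | IN={c, d, e} | OUT={c, e}
  B7: | IN={c, e} | OUT={a, c}
  B8: | IN={a, c} | OUT={}

Merge at B1: OUT[B1] = IN[B2] = {a, b, d, e}
Applying B1's transfer function to that OUT value gives IN[B1] (row B1 above).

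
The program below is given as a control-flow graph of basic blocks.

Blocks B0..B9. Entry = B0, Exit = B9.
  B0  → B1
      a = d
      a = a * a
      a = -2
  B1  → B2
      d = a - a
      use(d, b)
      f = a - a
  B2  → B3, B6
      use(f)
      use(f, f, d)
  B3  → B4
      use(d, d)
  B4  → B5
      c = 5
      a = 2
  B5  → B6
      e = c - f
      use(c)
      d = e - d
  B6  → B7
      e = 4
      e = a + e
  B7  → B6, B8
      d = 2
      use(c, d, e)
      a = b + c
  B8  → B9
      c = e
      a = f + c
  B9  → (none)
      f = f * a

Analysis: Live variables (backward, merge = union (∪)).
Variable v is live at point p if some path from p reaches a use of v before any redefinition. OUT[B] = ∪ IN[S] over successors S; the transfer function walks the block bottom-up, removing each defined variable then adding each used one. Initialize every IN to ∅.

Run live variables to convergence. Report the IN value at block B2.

Answer: {a, b, c, d, f}

Trace:
Fixpoint table:
  B0: | IN={b, c, d} | OUT={a, b, c}
  B1: | IN={a, b, c} | OUT={a, b, c, d, f}
  B2: | IN={a, b, c, d, f} | OUT={a, b, c, d, f}
  B3: | IN={b, d, f} | OUT={b, d, f}
  B4: | IN={b, d, f} | OUT={a, b, c, d, f}
  B5: | IN={a, b, c, d, f} | OUT={a, b, c, f}
  B6: | IN={a, b, c, f} | OUT={b, c, e, f}
  B7: | IN={b, c, e, f} | OUT={a, b, c, e, f}
  B8: | IN={e, f} | OUT={a, f}
  B9: | IN={a, f} | OUT={}

Merge at B2: OUT[B2] = IN[B3] ⊔ IN[B6] = {a, b, c, d, f}
Applying B2's transfer function to that OUT value gives IN[B2] (row B2 above).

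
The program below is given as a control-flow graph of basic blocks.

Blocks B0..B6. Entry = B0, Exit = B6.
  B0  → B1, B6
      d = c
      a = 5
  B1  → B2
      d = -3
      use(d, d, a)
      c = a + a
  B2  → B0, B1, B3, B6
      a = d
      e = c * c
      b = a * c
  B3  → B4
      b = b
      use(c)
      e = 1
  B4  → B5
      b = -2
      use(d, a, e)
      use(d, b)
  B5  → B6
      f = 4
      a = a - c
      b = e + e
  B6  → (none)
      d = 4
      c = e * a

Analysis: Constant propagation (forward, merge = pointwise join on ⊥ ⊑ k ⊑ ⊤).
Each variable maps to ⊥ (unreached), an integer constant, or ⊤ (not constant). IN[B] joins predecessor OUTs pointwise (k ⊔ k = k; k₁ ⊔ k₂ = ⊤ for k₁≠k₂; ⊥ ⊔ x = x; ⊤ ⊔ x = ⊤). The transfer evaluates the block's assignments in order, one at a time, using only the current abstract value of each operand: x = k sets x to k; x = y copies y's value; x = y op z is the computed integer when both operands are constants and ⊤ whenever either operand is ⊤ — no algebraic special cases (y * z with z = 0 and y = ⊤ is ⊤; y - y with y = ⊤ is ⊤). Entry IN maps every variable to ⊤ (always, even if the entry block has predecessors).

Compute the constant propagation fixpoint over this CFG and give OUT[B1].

Fixpoint table:
  B0:  IN=(all ⊤)  OUT={a:5; rest ⊤}
  B1:  IN=(all ⊤)  OUT={d:-3; rest ⊤}
  B2:  IN={d:-3; rest ⊤}  OUT={a:-3, d:-3; rest ⊤}
  B3:  IN={a:-3, d:-3; rest ⊤}  OUT={a:-3, d:-3, e:1; rest ⊤}
  B4:  IN={a:-3, d:-3, e:1; rest ⊤}  OUT={a:-3, b:-2, d:-3, e:1; rest ⊤}
  B5:  IN={a:-3, b:-2, d:-3, e:1; rest ⊤}  OUT={b:2, d:-3, e:1, f:4; rest ⊤}
  B6:  IN=(all ⊤)  OUT={d:4; rest ⊤}

Merge at B1: IN[B1] = OUT[B0] ⊔ OUT[B2] = {a: ⊤, b: ⊤, c: ⊤, d: ⊤, e: ⊤, f: ⊤}
Applying B1's transfer function to that IN value gives OUT[B1] (row B1 above).

Answer: {a: ⊤, b: ⊤, c: ⊤, d: -3, e: ⊤, f: ⊤}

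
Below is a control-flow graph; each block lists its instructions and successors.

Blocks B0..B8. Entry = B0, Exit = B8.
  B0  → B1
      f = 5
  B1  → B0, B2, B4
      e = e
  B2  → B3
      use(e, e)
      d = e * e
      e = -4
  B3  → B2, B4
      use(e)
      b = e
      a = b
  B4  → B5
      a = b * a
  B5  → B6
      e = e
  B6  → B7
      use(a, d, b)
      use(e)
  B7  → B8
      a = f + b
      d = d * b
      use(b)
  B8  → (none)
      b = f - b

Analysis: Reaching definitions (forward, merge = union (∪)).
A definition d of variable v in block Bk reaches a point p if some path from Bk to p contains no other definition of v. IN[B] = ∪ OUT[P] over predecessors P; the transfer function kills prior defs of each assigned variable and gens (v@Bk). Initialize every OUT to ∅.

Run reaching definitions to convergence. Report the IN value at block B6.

Answer: {a@B4, b@B3, d@B2, e@B5, f@B0}

Derivation:
Fixpoint table:
  B0:   IN={e@B1, f@B0}   OUT={e@B1, f@B0}
  B1:   IN={e@B1, f@B0}   OUT={e@B1, f@B0}
  B2:   IN={a@B3, b@B3, d@B2, e@B1, e@B2, f@B0}   OUT={a@B3, b@B3, d@B2, e@B2, f@B0}
  B3:   IN={a@B3, b@B3, d@B2, e@B2, f@B0}   OUT={a@B3, b@B3, d@B2, e@B2, f@B0}
  B4:   IN={a@B3, b@B3, d@B2, e@B1, e@B2, f@B0}   OUT={a@B4, b@B3, d@B2, e@B1, e@B2, f@B0}
  B5:   IN={a@B4, b@B3, d@B2, e@B1, e@B2, f@B0}   OUT={a@B4, b@B3, d@B2, e@B5, f@B0}
  B6:   IN={a@B4, b@B3, d@B2, e@B5, f@B0}   OUT={a@B4, b@B3, d@B2, e@B5, f@B0}
  B7:   IN={a@B4, b@B3, d@B2, e@B5, f@B0}   OUT={a@B7, b@B3, d@B7, e@B5, f@B0}
  B8:   IN={a@B7, b@B3, d@B7, e@B5, f@B0}   OUT={a@B7, b@B8, d@B7, e@B5, f@B0}

Merge at B6: IN[B6] = OUT[B5] = {a@B4, b@B3, d@B2, e@B5, f@B0}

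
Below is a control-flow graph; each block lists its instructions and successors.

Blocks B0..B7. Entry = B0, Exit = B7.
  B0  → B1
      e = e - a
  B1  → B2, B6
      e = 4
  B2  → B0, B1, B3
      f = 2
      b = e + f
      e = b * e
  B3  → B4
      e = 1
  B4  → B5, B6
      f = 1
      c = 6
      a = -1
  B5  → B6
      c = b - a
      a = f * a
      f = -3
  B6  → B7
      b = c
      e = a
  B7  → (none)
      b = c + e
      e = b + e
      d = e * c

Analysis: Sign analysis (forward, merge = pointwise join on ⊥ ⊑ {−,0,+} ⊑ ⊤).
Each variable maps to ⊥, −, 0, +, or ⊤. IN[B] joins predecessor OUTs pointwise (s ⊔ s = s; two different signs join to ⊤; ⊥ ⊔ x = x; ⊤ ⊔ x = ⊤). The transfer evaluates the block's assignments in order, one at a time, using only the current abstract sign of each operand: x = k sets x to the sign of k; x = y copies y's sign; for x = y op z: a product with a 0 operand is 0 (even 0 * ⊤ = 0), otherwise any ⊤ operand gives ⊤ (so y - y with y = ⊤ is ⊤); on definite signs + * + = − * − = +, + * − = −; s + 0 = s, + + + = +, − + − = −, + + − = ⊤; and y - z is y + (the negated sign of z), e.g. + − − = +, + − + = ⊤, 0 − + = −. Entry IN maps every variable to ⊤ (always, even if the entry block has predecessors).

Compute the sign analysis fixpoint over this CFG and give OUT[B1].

Fixpoint table:
  B0: | IN=(all ⊤) | OUT=(all ⊤)
  B1: | IN=(all ⊤) | OUT={e:+; rest ⊤}
  B2: | IN={e:+; rest ⊤} | OUT={b:+, e:+, f:+; rest ⊤}
  B3: | IN={b:+, e:+, f:+; rest ⊤} | OUT={b:+, e:+, f:+; rest ⊤}
  B4: | IN={b:+, e:+, f:+; rest ⊤} | OUT={a:-, b:+, c:+, e:+, f:+; rest ⊤}
  B5: | IN={a:-, b:+, c:+, e:+, f:+; rest ⊤} | OUT={a:-, b:+, c:+, e:+, f:-; rest ⊤}
  B6: | IN={e:+; rest ⊤} | OUT=(all ⊤)
  B7: | IN=(all ⊤) | OUT=(all ⊤)

Merge at B1: IN[B1] = OUT[B0] ⊔ OUT[B2] = {a: ⊤, b: ⊤, c: ⊤, d: ⊤, e: ⊤, f: ⊤}
Applying B1's transfer function to that IN value gives OUT[B1] (row B1 above).

Answer: {a: ⊤, b: ⊤, c: ⊤, d: ⊤, e: +, f: ⊤}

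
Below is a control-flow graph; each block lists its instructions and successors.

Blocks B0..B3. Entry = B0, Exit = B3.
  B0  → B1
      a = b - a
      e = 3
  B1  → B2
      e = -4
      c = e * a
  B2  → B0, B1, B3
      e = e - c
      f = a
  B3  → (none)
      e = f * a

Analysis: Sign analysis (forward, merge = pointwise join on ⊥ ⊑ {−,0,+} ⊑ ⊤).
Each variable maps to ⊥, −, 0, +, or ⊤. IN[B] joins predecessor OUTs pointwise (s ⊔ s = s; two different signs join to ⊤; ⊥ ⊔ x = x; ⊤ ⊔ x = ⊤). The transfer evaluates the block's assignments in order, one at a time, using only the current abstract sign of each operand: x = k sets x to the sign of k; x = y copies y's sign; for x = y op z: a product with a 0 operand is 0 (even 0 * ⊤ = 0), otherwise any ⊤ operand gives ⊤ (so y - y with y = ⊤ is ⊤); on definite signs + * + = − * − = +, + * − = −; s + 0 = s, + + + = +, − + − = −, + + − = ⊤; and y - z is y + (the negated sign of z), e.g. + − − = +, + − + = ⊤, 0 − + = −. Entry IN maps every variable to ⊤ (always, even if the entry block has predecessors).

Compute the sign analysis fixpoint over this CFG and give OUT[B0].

Answer: {a: ⊤, b: ⊤, c: ⊤, d: ⊤, e: +, f: ⊤}

Working:
Per-block solution:
  B0:  IN=(all ⊤)  OUT={e:+; rest ⊤}
  B1:  IN=(all ⊤)  OUT={e:-; rest ⊤}
  B2:  IN={e:-; rest ⊤}  OUT=(all ⊤)
  B3:  IN=(all ⊤)  OUT=(all ⊤)

Merge at B0 (entry node, so the boundary value (all ⊤) is joined with the incoming edge(s)): IN[B0] = (all ⊤) ⊔ OUT[B2] = {a: ⊤, b: ⊤, c: ⊤, d: ⊤, e: ⊤, f: ⊤}
Applying B0's transfer function to that IN value gives OUT[B0] (row B0 above).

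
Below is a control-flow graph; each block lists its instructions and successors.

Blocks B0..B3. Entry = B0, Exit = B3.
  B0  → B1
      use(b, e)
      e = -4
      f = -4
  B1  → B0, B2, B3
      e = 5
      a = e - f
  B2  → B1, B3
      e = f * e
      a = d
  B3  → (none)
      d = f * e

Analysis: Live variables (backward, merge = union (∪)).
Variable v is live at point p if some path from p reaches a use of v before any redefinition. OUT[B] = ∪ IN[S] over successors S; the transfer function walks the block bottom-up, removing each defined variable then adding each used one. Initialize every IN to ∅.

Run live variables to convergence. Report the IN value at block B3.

Per-block solution:
  B0:   IN={b, d, e}   OUT={b, d, f}
  B1:   IN={b, d, f}   OUT={b, d, e, f}
  B2:   IN={b, d, e, f}   OUT={b, d, e, f}
  B3:   IN={e, f}   OUT={}

B3 is the boundary node: OUT[B3] = {}
Applying B3's transfer function to that OUT value gives IN[B3] (row B3 above).

Answer: {e, f}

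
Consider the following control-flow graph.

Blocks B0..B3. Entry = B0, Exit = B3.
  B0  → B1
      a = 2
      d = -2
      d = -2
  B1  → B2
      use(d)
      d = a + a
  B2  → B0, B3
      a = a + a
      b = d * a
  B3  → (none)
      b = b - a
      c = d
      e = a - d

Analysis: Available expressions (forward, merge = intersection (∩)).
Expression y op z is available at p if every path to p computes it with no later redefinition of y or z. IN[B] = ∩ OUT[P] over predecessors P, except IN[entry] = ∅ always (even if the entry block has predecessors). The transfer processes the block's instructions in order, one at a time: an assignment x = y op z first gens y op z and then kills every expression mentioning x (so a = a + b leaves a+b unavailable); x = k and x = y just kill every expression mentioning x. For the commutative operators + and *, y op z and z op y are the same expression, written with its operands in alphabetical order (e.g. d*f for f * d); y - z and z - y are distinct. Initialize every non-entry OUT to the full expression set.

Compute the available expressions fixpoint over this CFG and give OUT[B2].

Converged values:
  B0:  IN={}  OUT={}
  B1:  IN={}  OUT={a+a}
  B2:  IN={a+a}  OUT={a*d}
  B3:  IN={a*d}  OUT={a*d, a-d}

Merge at B2: IN[B2] = OUT[B1] = {a+a}
Applying B2's transfer function to that IN value gives OUT[B2] (row B2 above).

Answer: {a*d}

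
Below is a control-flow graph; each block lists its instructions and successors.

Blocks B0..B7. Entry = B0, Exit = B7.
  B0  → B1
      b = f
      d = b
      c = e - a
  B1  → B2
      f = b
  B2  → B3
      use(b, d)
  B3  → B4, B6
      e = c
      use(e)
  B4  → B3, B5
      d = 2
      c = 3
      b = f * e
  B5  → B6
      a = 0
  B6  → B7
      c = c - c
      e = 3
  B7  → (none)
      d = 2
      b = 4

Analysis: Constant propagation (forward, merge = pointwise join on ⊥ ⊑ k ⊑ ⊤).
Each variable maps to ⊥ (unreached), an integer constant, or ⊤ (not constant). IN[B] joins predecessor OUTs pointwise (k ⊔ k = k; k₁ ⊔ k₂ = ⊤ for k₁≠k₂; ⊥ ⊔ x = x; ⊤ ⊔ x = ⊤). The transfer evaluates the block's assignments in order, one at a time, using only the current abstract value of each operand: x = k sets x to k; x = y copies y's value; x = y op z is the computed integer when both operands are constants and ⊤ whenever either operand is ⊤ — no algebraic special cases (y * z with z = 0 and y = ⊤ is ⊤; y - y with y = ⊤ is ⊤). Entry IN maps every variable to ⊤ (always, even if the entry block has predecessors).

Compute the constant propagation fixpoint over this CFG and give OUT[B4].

Answer: {a: ⊤, b: ⊤, c: 3, d: 2, e: ⊤, f: ⊤}

Derivation:
Converged values:
  B0:  IN=(all ⊤)  OUT=(all ⊤)
  B1:  IN=(all ⊤)  OUT=(all ⊤)
  B2:  IN=(all ⊤)  OUT=(all ⊤)
  B3:  IN=(all ⊤)  OUT=(all ⊤)
  B4:  IN=(all ⊤)  OUT={c:3, d:2; rest ⊤}
  B5:  IN={c:3, d:2; rest ⊤}  OUT={a:0, c:3, d:2; rest ⊤}
  B6:  IN=(all ⊤)  OUT={e:3; rest ⊤}
  B7:  IN={e:3; rest ⊤}  OUT={b:4, d:2, e:3; rest ⊤}

Merge at B4: IN[B4] = OUT[B3] = {a: ⊤, b: ⊤, c: ⊤, d: ⊤, e: ⊤, f: ⊤}
Applying B4's transfer function to that IN value gives OUT[B4] (row B4 above).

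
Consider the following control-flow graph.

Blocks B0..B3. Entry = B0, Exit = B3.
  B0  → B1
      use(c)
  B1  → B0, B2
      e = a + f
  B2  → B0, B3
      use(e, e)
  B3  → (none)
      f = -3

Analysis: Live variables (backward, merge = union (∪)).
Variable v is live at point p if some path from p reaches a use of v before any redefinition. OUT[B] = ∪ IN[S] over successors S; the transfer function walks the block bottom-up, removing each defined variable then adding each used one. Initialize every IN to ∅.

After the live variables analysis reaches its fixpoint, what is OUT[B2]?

Answer: {a, c, f}

Working:
Fixpoint table:
  B0:  IN={a, c, f}  OUT={a, c, f}
  B1:  IN={a, c, f}  OUT={a, c, e, f}
  B2:  IN={a, c, e, f}  OUT={a, c, f}
  B3:  IN={}  OUT={}

Merge at B2: OUT[B2] = IN[B0] ⊔ IN[B3] = {a, c, f}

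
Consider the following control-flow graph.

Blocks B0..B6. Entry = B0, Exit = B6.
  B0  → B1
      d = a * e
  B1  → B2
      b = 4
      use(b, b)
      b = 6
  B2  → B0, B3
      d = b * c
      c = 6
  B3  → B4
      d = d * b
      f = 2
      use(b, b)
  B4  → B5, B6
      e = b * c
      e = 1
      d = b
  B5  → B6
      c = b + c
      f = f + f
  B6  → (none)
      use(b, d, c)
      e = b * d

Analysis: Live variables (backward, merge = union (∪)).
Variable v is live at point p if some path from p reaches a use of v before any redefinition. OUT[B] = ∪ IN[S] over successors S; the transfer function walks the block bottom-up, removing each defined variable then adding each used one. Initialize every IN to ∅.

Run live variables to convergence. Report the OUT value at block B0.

Answer: {a, c, e}

Derivation:
Fixpoint table:
  B0: | IN={a, c, e} | OUT={a, c, e}
  B1: | IN={a, c, e} | OUT={a, b, c, e}
  B2: | IN={a, b, c, e} | OUT={a, b, c, d, e}
  B3: | IN={b, c, d} | OUT={b, c, f}
  B4: | IN={b, c, f} | OUT={b, c, d, f}
  B5: | IN={b, c, d, f} | OUT={b, c, d}
  B6: | IN={b, c, d} | OUT={}

Merge at B0: OUT[B0] = IN[B1] = {a, c, e}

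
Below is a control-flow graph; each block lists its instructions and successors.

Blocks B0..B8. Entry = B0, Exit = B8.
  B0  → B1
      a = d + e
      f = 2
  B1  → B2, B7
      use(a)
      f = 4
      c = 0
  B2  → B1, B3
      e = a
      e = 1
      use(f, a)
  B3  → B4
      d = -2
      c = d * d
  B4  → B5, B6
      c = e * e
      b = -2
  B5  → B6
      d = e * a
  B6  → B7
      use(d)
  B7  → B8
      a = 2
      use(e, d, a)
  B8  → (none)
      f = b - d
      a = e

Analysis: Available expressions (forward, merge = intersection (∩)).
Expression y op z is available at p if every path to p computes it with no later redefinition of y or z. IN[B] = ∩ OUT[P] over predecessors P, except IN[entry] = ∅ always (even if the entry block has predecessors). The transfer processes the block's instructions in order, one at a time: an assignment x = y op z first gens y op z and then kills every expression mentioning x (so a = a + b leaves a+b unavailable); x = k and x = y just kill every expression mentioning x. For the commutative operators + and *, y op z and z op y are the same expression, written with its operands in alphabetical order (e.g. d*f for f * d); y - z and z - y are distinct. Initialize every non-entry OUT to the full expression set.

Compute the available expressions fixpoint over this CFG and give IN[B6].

Converged values:
  B0:  IN={}  OUT={d+e}
  B1:  IN={}  OUT={}
  B2:  IN={}  OUT={}
  B3:  IN={}  OUT={d*d}
  B4:  IN={d*d}  OUT={d*d, e*e}
  B5:  IN={d*d, e*e}  OUT={a*e, e*e}
  B6:  IN={e*e}  OUT={e*e}
  B7:  IN={}  OUT={}
  B8:  IN={}  OUT={b-d}

Merge at B6: IN[B6] = OUT[B4] ∩ OUT[B5] = {e*e}

Answer: {e*e}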